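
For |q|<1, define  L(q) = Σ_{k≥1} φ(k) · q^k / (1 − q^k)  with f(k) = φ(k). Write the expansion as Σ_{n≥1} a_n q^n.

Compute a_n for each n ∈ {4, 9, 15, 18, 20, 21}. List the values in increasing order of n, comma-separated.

q^4  k|4↦φ(k): 4:2 2:1 1:1  a_4=4
d|9:{1,3,9}  Σφ=1+2+6=9
[q^15] φ(15)=8,φ(5)=4,φ(3)=2,φ(1)=1 ⇒ 15
q^18  k|18↦φ(k): 18:6 9:6 6:2 3:2 2:1 1:1  a_18=18
q^20  k|20↦φ(k): 1:1 2:1 4:2 5:4 10:4 20:8  a_20=20
n=21: 21·1 7·3 3·7 1·21  φ→[12+6+2+1]=21

4, 9, 15, 18, 20, 21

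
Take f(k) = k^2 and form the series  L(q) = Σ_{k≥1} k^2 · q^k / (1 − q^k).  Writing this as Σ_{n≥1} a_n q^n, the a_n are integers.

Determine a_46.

d|46:{1,2,23,46}  Σf=1+4+529+2116=2650

a_46 = 2650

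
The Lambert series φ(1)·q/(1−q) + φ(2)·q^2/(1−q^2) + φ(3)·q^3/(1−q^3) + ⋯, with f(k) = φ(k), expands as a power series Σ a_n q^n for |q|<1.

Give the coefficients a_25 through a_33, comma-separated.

[q^25] φ(25)=20,φ(5)=4,φ(1)=1 ⇒ 25
q^26  k|26↦φ(k): 26:12 13:12 2:1 1:1  a_26=26
[q^27] φ(1)=1,φ(3)=2,φ(9)=6,φ(27)=18 ⇒ 27
d|28:{28,14,7,4,2,1}  Σφ=12+6+6+2+1+1=28
q^29  k|29↦φ(k): 1:1 29:28  a_29=29
d|30:{1,2,3,5,6,10,15,30}  Σφ=1+1+2+4+2+4+8+8=30
n=31: 31·1 1·31  φ→[30+1]=31
d|32:{1,2,4,8,16,32}  Σφ=1+1+2+4+8+16=32
[q^33] φ(1)=1,φ(3)=2,φ(11)=10,φ(33)=20 ⇒ 33

25, 26, 27, 28, 29, 30, 31, 32, 33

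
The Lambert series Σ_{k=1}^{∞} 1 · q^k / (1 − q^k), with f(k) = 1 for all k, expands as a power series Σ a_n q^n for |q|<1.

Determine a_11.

a_11 = 2

q^11  k|11↦f(k): 11:1 1:1  a_11=2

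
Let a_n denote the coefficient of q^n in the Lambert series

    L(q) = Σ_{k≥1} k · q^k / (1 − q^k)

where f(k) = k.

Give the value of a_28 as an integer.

a_28 = 56

n=28: 1·28 2·14 4·7 7·4 14·2 28·1  f→[1+2+4+7+14+28]=56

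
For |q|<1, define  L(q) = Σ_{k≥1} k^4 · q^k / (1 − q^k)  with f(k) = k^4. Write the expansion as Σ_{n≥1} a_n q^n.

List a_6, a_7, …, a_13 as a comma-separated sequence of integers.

q^6  k|6↦f(k): 1:1 2:16 3:81 6:1296  a_6=1394
[q^7] f(7)=2401,f(1)=1 ⇒ 2402
[q^8] f(1)=1,f(2)=16,f(4)=256,f(8)=4096 ⇒ 4369
d|9:{1,3,9}  Σf=1+81+6561=6643
n=10: 10·1 5·2 2·5 1·10  f→[10000+625+16+1]=10642
q^11  k|11↦f(k): 11:14641 1:1  a_11=14642
n=12: 12·1 6·2 4·3 3·4 2·6 1·12  f→[20736+1296+256+81+16+1]=22386
d|13:{13,1}  Σf=28561+1=28562

1394, 2402, 4369, 6643, 10642, 14642, 22386, 28562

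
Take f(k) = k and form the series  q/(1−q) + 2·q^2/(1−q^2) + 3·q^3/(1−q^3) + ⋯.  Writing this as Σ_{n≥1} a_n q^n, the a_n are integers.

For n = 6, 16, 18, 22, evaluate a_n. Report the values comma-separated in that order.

12, 31, 39, 36

[q^6] f(1)=1,f(2)=2,f(3)=3,f(6)=6 ⇒ 12
n=16: 1·16 2·8 4·4 8·2 16·1  f→[1+2+4+8+16]=31
q^18  k|18↦f(k): 1:1 2:2 3:3 6:6 9:9 18:18  a_18=39
[q^22] f(1)=1,f(2)=2,f(11)=11,f(22)=22 ⇒ 36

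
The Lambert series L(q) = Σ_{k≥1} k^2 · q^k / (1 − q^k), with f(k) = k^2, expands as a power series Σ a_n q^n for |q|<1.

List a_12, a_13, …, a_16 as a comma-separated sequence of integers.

210, 170, 250, 260, 341

[q^12] f(12)=144,f(6)=36,f(4)=16,f(3)=9,f(2)=4,f(1)=1 ⇒ 210
n=13: 1·13 13·1  f→[1+169]=170
q^14  k|14↦f(k): 14:196 7:49 2:4 1:1  a_14=250
n=15: 15·1 5·3 3·5 1·15  f→[225+25+9+1]=260
q^16  k|16↦f(k): 16:256 8:64 4:16 2:4 1:1  a_16=341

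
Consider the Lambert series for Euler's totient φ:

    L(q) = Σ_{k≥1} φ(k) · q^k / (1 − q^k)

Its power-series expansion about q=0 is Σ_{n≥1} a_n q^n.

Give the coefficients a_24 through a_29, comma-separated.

d|24:{1,2,3,4,6,8,12,24}  Σφ=1+1+2+2+2+4+4+8=24
q^25  k|25↦φ(k): 25:20 5:4 1:1  a_25=25
q^26  k|26↦φ(k): 1:1 2:1 13:12 26:12  a_26=26
d|27:{1,3,9,27}  Σφ=1+2+6+18=27
q^28  k|28↦φ(k): 28:12 14:6 7:6 4:2 2:1 1:1  a_28=28
q^29  k|29↦φ(k): 29:28 1:1  a_29=29

24, 25, 26, 27, 28, 29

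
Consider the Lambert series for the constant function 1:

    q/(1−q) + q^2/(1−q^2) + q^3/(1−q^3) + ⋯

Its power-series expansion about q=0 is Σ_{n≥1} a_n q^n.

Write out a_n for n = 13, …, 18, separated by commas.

q^13  k|13↦f(k): 1:1 13:1  a_13=2
d|14:{14,7,2,1}  Σf=1+1+1+1=4
d|15:{1,3,5,15}  Σf=1+1+1+1=4
q^16  k|16↦f(k): 16:1 8:1 4:1 2:1 1:1  a_16=5
n=17: 17·1 1·17  f→[1+1]=2
[q^18] f(18)=1,f(9)=1,f(6)=1,f(3)=1,f(2)=1,f(1)=1 ⇒ 6

2, 4, 4, 5, 2, 6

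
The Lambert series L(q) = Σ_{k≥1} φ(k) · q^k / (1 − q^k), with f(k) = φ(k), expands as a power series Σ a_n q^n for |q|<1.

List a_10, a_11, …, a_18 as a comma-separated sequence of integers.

[q^10] φ(1)=1,φ(2)=1,φ(5)=4,φ(10)=4 ⇒ 10
n=11: 1·11 11·1  φ→[1+10]=11
q^12  k|12↦φ(k): 12:4 6:2 4:2 3:2 2:1 1:1  a_12=12
q^13  k|13↦φ(k): 13:12 1:1  a_13=13
d|14:{1,2,7,14}  Σφ=1+1+6+6=14
d|15:{15,5,3,1}  Σφ=8+4+2+1=15
n=16: 16·1 8·2 4·4 2·8 1·16  φ→[8+4+2+1+1]=16
d|17:{1,17}  Σφ=1+16=17
d|18:{1,2,3,6,9,18}  Σφ=1+1+2+2+6+6=18

10, 11, 12, 13, 14, 15, 16, 17, 18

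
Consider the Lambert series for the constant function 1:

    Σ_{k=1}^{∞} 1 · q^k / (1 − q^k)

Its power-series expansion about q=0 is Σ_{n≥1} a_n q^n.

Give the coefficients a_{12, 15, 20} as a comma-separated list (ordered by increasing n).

6, 4, 6

[q^12] f(1)=1,f(2)=1,f(3)=1,f(4)=1,f(6)=1,f(12)=1 ⇒ 6
[q^15] f(1)=1,f(3)=1,f(5)=1,f(15)=1 ⇒ 4
[q^20] f(1)=1,f(2)=1,f(4)=1,f(5)=1,f(10)=1,f(20)=1 ⇒ 6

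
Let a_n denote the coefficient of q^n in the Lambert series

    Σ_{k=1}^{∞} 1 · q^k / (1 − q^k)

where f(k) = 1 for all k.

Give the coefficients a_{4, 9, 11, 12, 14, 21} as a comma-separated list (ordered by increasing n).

3, 3, 2, 6, 4, 4

q^4  k|4↦f(k): 4:1 2:1 1:1  a_4=3
d|9:{1,3,9}  Σf=1+1+1=3
q^11  k|11↦f(k): 11:1 1:1  a_11=2
[q^12] f(12)=1,f(6)=1,f(4)=1,f(3)=1,f(2)=1,f(1)=1 ⇒ 6
d|14:{1,2,7,14}  Σf=1+1+1+1=4
n=21: 21·1 7·3 3·7 1·21  f→[1+1+1+1]=4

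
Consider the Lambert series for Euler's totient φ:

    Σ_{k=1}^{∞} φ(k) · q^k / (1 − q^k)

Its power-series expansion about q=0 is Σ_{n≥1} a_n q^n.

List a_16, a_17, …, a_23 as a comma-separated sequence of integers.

[q^16] φ(16)=8,φ(8)=4,φ(4)=2,φ(2)=1,φ(1)=1 ⇒ 16
n=17: 17·1 1·17  φ→[16+1]=17
d|18:{18,9,6,3,2,1}  Σφ=6+6+2+2+1+1=18
n=19: 1·19 19·1  φ→[1+18]=19
[q^20] φ(1)=1,φ(2)=1,φ(4)=2,φ(5)=4,φ(10)=4,φ(20)=8 ⇒ 20
n=21: 21·1 7·3 3·7 1·21  φ→[12+6+2+1]=21
[q^22] φ(1)=1,φ(2)=1,φ(11)=10,φ(22)=10 ⇒ 22
q^23  k|23↦φ(k): 23:22 1:1  a_23=23

16, 17, 18, 19, 20, 21, 22, 23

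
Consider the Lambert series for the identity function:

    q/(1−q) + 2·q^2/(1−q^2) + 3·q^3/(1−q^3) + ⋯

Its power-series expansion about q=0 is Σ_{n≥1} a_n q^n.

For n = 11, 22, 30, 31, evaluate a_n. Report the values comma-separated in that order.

12, 36, 72, 32

[q^11] f(1)=1,f(11)=11 ⇒ 12
d|22:{22,11,2,1}  Σf=22+11+2+1=36
[q^30] f(30)=30,f(15)=15,f(10)=10,f(6)=6,f(5)=5,f(3)=3,f(2)=2,f(1)=1 ⇒ 72
n=31: 1·31 31·1  f→[1+31]=32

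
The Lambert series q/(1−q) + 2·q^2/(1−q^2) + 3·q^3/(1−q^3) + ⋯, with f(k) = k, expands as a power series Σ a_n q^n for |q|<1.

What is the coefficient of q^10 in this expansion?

a_10 = 18

n=10: 10·1 5·2 2·5 1·10  f→[10+5+2+1]=18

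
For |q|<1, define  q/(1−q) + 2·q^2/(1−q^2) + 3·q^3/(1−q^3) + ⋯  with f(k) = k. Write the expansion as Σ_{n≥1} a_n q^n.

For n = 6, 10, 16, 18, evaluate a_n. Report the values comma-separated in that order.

d|6:{6,3,2,1}  Σf=6+3+2+1=12
[q^10] f(1)=1,f(2)=2,f(5)=5,f(10)=10 ⇒ 18
d|16:{16,8,4,2,1}  Σf=16+8+4+2+1=31
[q^18] f(18)=18,f(9)=9,f(6)=6,f(3)=3,f(2)=2,f(1)=1 ⇒ 39

12, 18, 31, 39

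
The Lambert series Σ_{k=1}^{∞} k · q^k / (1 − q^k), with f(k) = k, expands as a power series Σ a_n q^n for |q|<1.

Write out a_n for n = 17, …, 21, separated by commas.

18, 39, 20, 42, 32

d|17:{1,17}  Σf=1+17=18
n=18: 1·18 2·9 3·6 6·3 9·2 18·1  f→[1+2+3+6+9+18]=39
[q^19] f(1)=1,f(19)=19 ⇒ 20
q^20  k|20↦f(k): 20:20 10:10 5:5 4:4 2:2 1:1  a_20=42
n=21: 21·1 7·3 3·7 1·21  f→[21+7+3+1]=32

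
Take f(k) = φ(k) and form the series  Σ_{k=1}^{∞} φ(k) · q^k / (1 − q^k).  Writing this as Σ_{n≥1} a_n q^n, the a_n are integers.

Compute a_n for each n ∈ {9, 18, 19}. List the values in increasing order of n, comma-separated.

d|9:{9,3,1}  Σφ=6+2+1=9
d|18:{1,2,3,6,9,18}  Σφ=1+1+2+2+6+6=18
d|19:{19,1}  Σφ=18+1=19

9, 18, 19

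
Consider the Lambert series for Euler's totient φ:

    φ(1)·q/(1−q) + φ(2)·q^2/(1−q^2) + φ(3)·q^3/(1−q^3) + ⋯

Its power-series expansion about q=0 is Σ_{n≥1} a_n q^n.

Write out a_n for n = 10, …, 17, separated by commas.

[q^10] φ(10)=4,φ(5)=4,φ(2)=1,φ(1)=1 ⇒ 10
[q^11] φ(11)=10,φ(1)=1 ⇒ 11
[q^12] φ(1)=1,φ(2)=1,φ(3)=2,φ(4)=2,φ(6)=2,φ(12)=4 ⇒ 12
q^13  k|13↦φ(k): 1:1 13:12  a_13=13
d|14:{1,2,7,14}  Σφ=1+1+6+6=14
[q^15] φ(15)=8,φ(5)=4,φ(3)=2,φ(1)=1 ⇒ 15
q^16  k|16↦φ(k): 16:8 8:4 4:2 2:1 1:1  a_16=16
n=17: 1·17 17·1  φ→[1+16]=17

10, 11, 12, 13, 14, 15, 16, 17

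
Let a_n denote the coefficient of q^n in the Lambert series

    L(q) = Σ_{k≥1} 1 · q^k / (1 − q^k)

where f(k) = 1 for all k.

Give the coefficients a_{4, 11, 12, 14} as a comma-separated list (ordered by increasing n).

n=4: 1·4 2·2 4·1  f→[1+1+1]=3
[q^11] f(11)=1,f(1)=1 ⇒ 2
n=12: 12·1 6·2 4·3 3·4 2·6 1·12  f→[1+1+1+1+1+1]=6
q^14  k|14↦f(k): 1:1 2:1 7:1 14:1  a_14=4

3, 2, 6, 4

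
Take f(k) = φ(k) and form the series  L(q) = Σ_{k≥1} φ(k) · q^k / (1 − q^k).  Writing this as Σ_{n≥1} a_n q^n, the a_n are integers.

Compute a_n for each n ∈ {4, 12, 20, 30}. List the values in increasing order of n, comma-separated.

d|4:{1,2,4}  Σφ=1+1+2=4
n=12: 12·1 6·2 4·3 3·4 2·6 1·12  φ→[4+2+2+2+1+1]=12
[q^20] φ(20)=8,φ(10)=4,φ(5)=4,φ(4)=2,φ(2)=1,φ(1)=1 ⇒ 20
n=30: 1·30 2·15 3·10 5·6 6·5 10·3 15·2 30·1  φ→[1+1+2+4+2+4+8+8]=30

4, 12, 20, 30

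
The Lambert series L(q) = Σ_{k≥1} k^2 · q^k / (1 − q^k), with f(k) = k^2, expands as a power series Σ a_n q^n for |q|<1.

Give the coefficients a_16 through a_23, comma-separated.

341, 290, 455, 362, 546, 500, 610, 530

[q^16] f(1)=1,f(2)=4,f(4)=16,f(8)=64,f(16)=256 ⇒ 341
[q^17] f(17)=289,f(1)=1 ⇒ 290
[q^18] f(1)=1,f(2)=4,f(3)=9,f(6)=36,f(9)=81,f(18)=324 ⇒ 455
q^19  k|19↦f(k): 1:1 19:361  a_19=362
[q^20] f(20)=400,f(10)=100,f(5)=25,f(4)=16,f(2)=4,f(1)=1 ⇒ 546
q^21  k|21↦f(k): 1:1 3:9 7:49 21:441  a_21=500
n=22: 22·1 11·2 2·11 1·22  f→[484+121+4+1]=610
n=23: 23·1 1·23  f→[529+1]=530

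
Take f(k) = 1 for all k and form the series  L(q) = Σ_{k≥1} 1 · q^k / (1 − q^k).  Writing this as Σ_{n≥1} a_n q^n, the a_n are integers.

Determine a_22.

q^22  k|22↦f(k): 1:1 2:1 11:1 22:1  a_22=4

a_22 = 4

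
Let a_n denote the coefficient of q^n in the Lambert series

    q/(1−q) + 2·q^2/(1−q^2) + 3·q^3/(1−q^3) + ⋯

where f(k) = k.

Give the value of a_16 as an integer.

[q^16] f(1)=1,f(2)=2,f(4)=4,f(8)=8,f(16)=16 ⇒ 31

a_16 = 31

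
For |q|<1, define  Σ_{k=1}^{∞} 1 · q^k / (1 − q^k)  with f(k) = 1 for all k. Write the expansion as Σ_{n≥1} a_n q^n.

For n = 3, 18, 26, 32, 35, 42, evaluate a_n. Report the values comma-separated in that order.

[q^3] f(1)=1,f(3)=1 ⇒ 2
q^18  k|18↦f(k): 18:1 9:1 6:1 3:1 2:1 1:1  a_18=6
q^26  k|26↦f(k): 26:1 13:1 2:1 1:1  a_26=4
[q^32] f(1)=1,f(2)=1,f(4)=1,f(8)=1,f(16)=1,f(32)=1 ⇒ 6
d|35:{35,7,5,1}  Σf=1+1+1+1=4
[q^42] f(1)=1,f(2)=1,f(3)=1,f(6)=1,f(7)=1,f(14)=1,f(21)=1,f(42)=1 ⇒ 8

2, 6, 4, 6, 4, 8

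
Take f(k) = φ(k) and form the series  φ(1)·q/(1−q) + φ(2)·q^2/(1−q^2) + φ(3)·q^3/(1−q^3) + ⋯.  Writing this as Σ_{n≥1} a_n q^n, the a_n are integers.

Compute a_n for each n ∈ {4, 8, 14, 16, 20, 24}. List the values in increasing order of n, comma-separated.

q^4  k|4↦φ(k): 4:2 2:1 1:1  a_4=4
q^8  k|8↦φ(k): 1:1 2:1 4:2 8:4  a_8=8
n=14: 14·1 7·2 2·7 1·14  φ→[6+6+1+1]=14
d|16:{1,2,4,8,16}  Σφ=1+1+2+4+8=16
d|20:{20,10,5,4,2,1}  Σφ=8+4+4+2+1+1=20
d|24:{24,12,8,6,4,3,2,1}  Σφ=8+4+4+2+2+2+1+1=24

4, 8, 14, 16, 20, 24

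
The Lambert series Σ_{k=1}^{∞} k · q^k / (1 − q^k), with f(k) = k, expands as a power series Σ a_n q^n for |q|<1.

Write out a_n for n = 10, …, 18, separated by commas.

18, 12, 28, 14, 24, 24, 31, 18, 39

q^10  k|10↦f(k): 1:1 2:2 5:5 10:10  a_10=18
d|11:{1,11}  Σf=1+11=12
q^12  k|12↦f(k): 1:1 2:2 3:3 4:4 6:6 12:12  a_12=28
q^13  k|13↦f(k): 1:1 13:13  a_13=14
d|14:{14,7,2,1}  Σf=14+7+2+1=24
[q^15] f(15)=15,f(5)=5,f(3)=3,f(1)=1 ⇒ 24
n=16: 16·1 8·2 4·4 2·8 1·16  f→[16+8+4+2+1]=31
[q^17] f(1)=1,f(17)=17 ⇒ 18
q^18  k|18↦f(k): 18:18 9:9 6:6 3:3 2:2 1:1  a_18=39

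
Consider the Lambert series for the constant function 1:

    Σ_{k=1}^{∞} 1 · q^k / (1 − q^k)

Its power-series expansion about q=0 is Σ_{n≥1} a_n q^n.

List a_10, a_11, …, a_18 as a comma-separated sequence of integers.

4, 2, 6, 2, 4, 4, 5, 2, 6

n=10: 1·10 2·5 5·2 10·1  f→[1+1+1+1]=4
[q^11] f(11)=1,f(1)=1 ⇒ 2
q^12  k|12↦f(k): 1:1 2:1 3:1 4:1 6:1 12:1  a_12=6
n=13: 13·1 1·13  f→[1+1]=2
q^14  k|14↦f(k): 1:1 2:1 7:1 14:1  a_14=4
d|15:{15,5,3,1}  Σf=1+1+1+1=4
q^16  k|16↦f(k): 16:1 8:1 4:1 2:1 1:1  a_16=5
q^17  k|17↦f(k): 1:1 17:1  a_17=2
[q^18] f(18)=1,f(9)=1,f(6)=1,f(3)=1,f(2)=1,f(1)=1 ⇒ 6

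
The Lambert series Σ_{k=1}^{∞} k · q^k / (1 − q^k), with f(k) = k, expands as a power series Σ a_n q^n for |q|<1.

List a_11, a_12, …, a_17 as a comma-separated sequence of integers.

12, 28, 14, 24, 24, 31, 18

n=11: 11·1 1·11  f→[11+1]=12
[q^12] f(1)=1,f(2)=2,f(3)=3,f(4)=4,f(6)=6,f(12)=12 ⇒ 28
n=13: 13·1 1·13  f→[13+1]=14
q^14  k|14↦f(k): 1:1 2:2 7:7 14:14  a_14=24
[q^15] f(1)=1,f(3)=3,f(5)=5,f(15)=15 ⇒ 24
[q^16] f(16)=16,f(8)=8,f(4)=4,f(2)=2,f(1)=1 ⇒ 31
[q^17] f(17)=17,f(1)=1 ⇒ 18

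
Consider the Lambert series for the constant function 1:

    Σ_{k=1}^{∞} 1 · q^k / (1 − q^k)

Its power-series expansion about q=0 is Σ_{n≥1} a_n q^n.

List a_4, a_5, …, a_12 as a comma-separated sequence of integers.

q^4  k|4↦f(k): 4:1 2:1 1:1  a_4=3
[q^5] f(5)=1,f(1)=1 ⇒ 2
n=6: 1·6 2·3 3·2 6·1  f→[1+1+1+1]=4
n=7: 1·7 7·1  f→[1+1]=2
[q^8] f(8)=1,f(4)=1,f(2)=1,f(1)=1 ⇒ 4
q^9  k|9↦f(k): 1:1 3:1 9:1  a_9=3
q^10  k|10↦f(k): 1:1 2:1 5:1 10:1  a_10=4
n=11: 1·11 11·1  f→[1+1]=2
q^12  k|12↦f(k): 12:1 6:1 4:1 3:1 2:1 1:1  a_12=6

3, 2, 4, 2, 4, 3, 4, 2, 6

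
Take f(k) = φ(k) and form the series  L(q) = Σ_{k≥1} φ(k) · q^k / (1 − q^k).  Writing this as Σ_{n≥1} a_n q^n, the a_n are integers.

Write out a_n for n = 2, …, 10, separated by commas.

q^2  k|2↦φ(k): 2:1 1:1  a_2=2
d|3:{1,3}  Σφ=1+2=3
[q^4] φ(1)=1,φ(2)=1,φ(4)=2 ⇒ 4
q^5  k|5↦φ(k): 5:4 1:1  a_5=5
[q^6] φ(1)=1,φ(2)=1,φ(3)=2,φ(6)=2 ⇒ 6
d|7:{1,7}  Σφ=1+6=7
n=8: 8·1 4·2 2·4 1·8  φ→[4+2+1+1]=8
[q^9] φ(1)=1,φ(3)=2,φ(9)=6 ⇒ 9
[q^10] φ(10)=4,φ(5)=4,φ(2)=1,φ(1)=1 ⇒ 10

2, 3, 4, 5, 6, 7, 8, 9, 10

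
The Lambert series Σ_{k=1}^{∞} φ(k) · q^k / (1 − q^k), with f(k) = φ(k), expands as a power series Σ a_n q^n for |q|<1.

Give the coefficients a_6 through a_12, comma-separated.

n=6: 6·1 3·2 2·3 1·6  φ→[2+2+1+1]=6
d|7:{1,7}  Σφ=1+6=7
q^8  k|8↦φ(k): 1:1 2:1 4:2 8:4  a_8=8
n=9: 1·9 3·3 9·1  φ→[1+2+6]=9
q^10  k|10↦φ(k): 10:4 5:4 2:1 1:1  a_10=10
q^11  k|11↦φ(k): 11:10 1:1  a_11=11
d|12:{1,2,3,4,6,12}  Σφ=1+1+2+2+2+4=12

6, 7, 8, 9, 10, 11, 12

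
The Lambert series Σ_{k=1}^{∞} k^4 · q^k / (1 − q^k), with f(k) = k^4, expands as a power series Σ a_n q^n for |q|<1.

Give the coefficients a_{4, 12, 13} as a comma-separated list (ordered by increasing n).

273, 22386, 28562

n=4: 4·1 2·2 1·4  f→[256+16+1]=273
n=12: 1·12 2·6 3·4 4·3 6·2 12·1  f→[1+16+81+256+1296+20736]=22386
[q^13] f(1)=1,f(13)=28561 ⇒ 28562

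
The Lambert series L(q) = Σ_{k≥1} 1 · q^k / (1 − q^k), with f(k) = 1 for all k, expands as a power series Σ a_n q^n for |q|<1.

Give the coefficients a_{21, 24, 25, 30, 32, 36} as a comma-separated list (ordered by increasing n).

d|21:{21,7,3,1}  Σf=1+1+1+1=4
n=24: 24·1 12·2 8·3 6·4 4·6 3·8 2·12 1·24  f→[1+1+1+1+1+1+1+1]=8
d|25:{25,5,1}  Σf=1+1+1=3
q^30  k|30↦f(k): 30:1 15:1 10:1 6:1 5:1 3:1 2:1 1:1  a_30=8
n=32: 1·32 2·16 4·8 8·4 16·2 32·1  f→[1+1+1+1+1+1]=6
n=36: 36·1 18·2 12·3 9·4 6·6 4·9 3·12 2·18 1·36  f→[1+1+1+1+1+1+1+1+1]=9

4, 8, 3, 8, 6, 9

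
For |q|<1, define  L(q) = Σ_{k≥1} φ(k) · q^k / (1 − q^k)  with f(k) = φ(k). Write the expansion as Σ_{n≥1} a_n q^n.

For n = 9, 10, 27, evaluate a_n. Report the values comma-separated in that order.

q^9  k|9↦φ(k): 1:1 3:2 9:6  a_9=9
n=10: 1·10 2·5 5·2 10·1  φ→[1+1+4+4]=10
q^27  k|27↦φ(k): 27:18 9:6 3:2 1:1  a_27=27

9, 10, 27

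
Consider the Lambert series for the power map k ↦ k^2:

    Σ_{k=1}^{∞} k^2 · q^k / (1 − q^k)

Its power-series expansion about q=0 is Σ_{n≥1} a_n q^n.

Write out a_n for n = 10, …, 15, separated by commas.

130, 122, 210, 170, 250, 260

[q^10] f(1)=1,f(2)=4,f(5)=25,f(10)=100 ⇒ 130
[q^11] f(1)=1,f(11)=121 ⇒ 122
q^12  k|12↦f(k): 12:144 6:36 4:16 3:9 2:4 1:1  a_12=210
q^13  k|13↦f(k): 1:1 13:169  a_13=170
q^14  k|14↦f(k): 1:1 2:4 7:49 14:196  a_14=250
d|15:{15,5,3,1}  Σf=225+25+9+1=260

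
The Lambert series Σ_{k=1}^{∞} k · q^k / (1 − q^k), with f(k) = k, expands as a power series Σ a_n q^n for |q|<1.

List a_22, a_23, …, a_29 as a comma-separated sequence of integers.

36, 24, 60, 31, 42, 40, 56, 30

d|22:{22,11,2,1}  Σf=22+11+2+1=36
q^23  k|23↦f(k): 1:1 23:23  a_23=24
n=24: 24·1 12·2 8·3 6·4 4·6 3·8 2·12 1·24  f→[24+12+8+6+4+3+2+1]=60
d|25:{1,5,25}  Σf=1+5+25=31
n=26: 26·1 13·2 2·13 1·26  f→[26+13+2+1]=42
[q^27] f(27)=27,f(9)=9,f(3)=3,f(1)=1 ⇒ 40
n=28: 1·28 2·14 4·7 7·4 14·2 28·1  f→[1+2+4+7+14+28]=56
q^29  k|29↦f(k): 1:1 29:29  a_29=30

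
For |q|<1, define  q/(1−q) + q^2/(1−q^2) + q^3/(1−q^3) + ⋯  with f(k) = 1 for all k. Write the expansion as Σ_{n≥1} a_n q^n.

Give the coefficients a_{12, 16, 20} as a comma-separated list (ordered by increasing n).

[q^12] f(12)=1,f(6)=1,f(4)=1,f(3)=1,f(2)=1,f(1)=1 ⇒ 6
[q^16] f(1)=1,f(2)=1,f(4)=1,f(8)=1,f(16)=1 ⇒ 5
d|20:{1,2,4,5,10,20}  Σf=1+1+1+1+1+1=6

6, 5, 6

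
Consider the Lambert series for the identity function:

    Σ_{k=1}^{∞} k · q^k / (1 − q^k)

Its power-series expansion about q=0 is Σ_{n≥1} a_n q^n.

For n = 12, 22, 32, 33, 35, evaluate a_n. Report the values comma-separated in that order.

[q^12] f(1)=1,f(2)=2,f(3)=3,f(4)=4,f(6)=6,f(12)=12 ⇒ 28
n=22: 1·22 2·11 11·2 22·1  f→[1+2+11+22]=36
q^32  k|32↦f(k): 1:1 2:2 4:4 8:8 16:16 32:32  a_32=63
[q^33] f(33)=33,f(11)=11,f(3)=3,f(1)=1 ⇒ 48
[q^35] f(35)=35,f(7)=7,f(5)=5,f(1)=1 ⇒ 48

28, 36, 63, 48, 48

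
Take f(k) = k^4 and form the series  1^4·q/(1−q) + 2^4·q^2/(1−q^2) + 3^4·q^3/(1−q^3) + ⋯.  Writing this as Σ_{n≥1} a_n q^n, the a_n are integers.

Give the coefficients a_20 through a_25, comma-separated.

q^20  k|20↦f(k): 20:160000 10:10000 5:625 4:256 2:16 1:1  a_20=170898
d|21:{21,7,3,1}  Σf=194481+2401+81+1=196964
d|22:{22,11,2,1}  Σf=234256+14641+16+1=248914
d|23:{1,23}  Σf=1+279841=279842
d|24:{24,12,8,6,4,3,2,1}  Σf=331776+20736+4096+1296+256+81+16+1=358258
[q^25] f(25)=390625,f(5)=625,f(1)=1 ⇒ 391251

170898, 196964, 248914, 279842, 358258, 391251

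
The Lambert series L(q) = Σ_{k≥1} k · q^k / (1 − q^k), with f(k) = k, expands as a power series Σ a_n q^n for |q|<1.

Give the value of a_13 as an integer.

[q^13] f(13)=13,f(1)=1 ⇒ 14

a_13 = 14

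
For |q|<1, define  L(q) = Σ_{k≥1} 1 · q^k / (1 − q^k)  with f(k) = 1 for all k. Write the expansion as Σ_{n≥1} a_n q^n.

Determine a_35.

a_35 = 4

q^35  k|35↦f(k): 35:1 7:1 5:1 1:1  a_35=4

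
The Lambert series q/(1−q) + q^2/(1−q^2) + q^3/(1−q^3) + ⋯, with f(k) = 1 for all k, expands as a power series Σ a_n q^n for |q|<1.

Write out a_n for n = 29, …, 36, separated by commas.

d|29:{29,1}  Σf=1+1=2
n=30: 1·30 2·15 3·10 5·6 6·5 10·3 15·2 30·1  f→[1+1+1+1+1+1+1+1]=8
d|31:{1,31}  Σf=1+1=2
[q^32] f(32)=1,f(16)=1,f(8)=1,f(4)=1,f(2)=1,f(1)=1 ⇒ 6
[q^33] f(1)=1,f(3)=1,f(11)=1,f(33)=1 ⇒ 4
n=34: 1·34 2·17 17·2 34·1  f→[1+1+1+1]=4
d|35:{1,5,7,35}  Σf=1+1+1+1=4
n=36: 1·36 2·18 3·12 4·9 6·6 9·4 12·3 18·2 36·1  f→[1+1+1+1+1+1+1+1+1]=9

2, 8, 2, 6, 4, 4, 4, 9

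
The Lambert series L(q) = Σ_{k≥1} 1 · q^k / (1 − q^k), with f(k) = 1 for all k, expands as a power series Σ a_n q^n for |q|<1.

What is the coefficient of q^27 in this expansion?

a_27 = 4

n=27: 1·27 3·9 9·3 27·1  f→[1+1+1+1]=4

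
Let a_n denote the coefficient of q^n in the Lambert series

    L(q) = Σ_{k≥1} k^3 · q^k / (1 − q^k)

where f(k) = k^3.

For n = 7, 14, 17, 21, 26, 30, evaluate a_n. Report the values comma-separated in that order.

q^7  k|7↦f(k): 1:1 7:343  a_7=344
q^14  k|14↦f(k): 14:2744 7:343 2:8 1:1  a_14=3096
[q^17] f(1)=1,f(17)=4913 ⇒ 4914
d|21:{21,7,3,1}  Σf=9261+343+27+1=9632
n=26: 26·1 13·2 2·13 1·26  f→[17576+2197+8+1]=19782
n=30: 30·1 15·2 10·3 6·5 5·6 3·10 2·15 1·30  f→[27000+3375+1000+216+125+27+8+1]=31752

344, 3096, 4914, 9632, 19782, 31752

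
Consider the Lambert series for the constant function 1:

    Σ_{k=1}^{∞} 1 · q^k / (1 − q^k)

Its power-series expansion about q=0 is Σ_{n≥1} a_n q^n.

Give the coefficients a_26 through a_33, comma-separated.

d|26:{26,13,2,1}  Σf=1+1+1+1=4
[q^27] f(1)=1,f(3)=1,f(9)=1,f(27)=1 ⇒ 4
d|28:{28,14,7,4,2,1}  Σf=1+1+1+1+1+1=6
n=29: 1·29 29·1  f→[1+1]=2
q^30  k|30↦f(k): 30:1 15:1 10:1 6:1 5:1 3:1 2:1 1:1  a_30=8
[q^31] f(1)=1,f(31)=1 ⇒ 2
d|32:{32,16,8,4,2,1}  Σf=1+1+1+1+1+1=6
q^33  k|33↦f(k): 33:1 11:1 3:1 1:1  a_33=4

4, 4, 6, 2, 8, 2, 6, 4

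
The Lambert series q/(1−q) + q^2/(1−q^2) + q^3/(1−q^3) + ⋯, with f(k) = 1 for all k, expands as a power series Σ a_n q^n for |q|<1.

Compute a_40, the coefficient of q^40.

[q^40] f(40)=1,f(20)=1,f(10)=1,f(8)=1,f(5)=1,f(4)=1,f(2)=1,f(1)=1 ⇒ 8

a_40 = 8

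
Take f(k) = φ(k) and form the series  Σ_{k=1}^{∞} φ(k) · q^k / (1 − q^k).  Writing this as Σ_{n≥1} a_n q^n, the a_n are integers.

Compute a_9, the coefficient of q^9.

q^9  k|9↦φ(k): 9:6 3:2 1:1  a_9=9

a_9 = 9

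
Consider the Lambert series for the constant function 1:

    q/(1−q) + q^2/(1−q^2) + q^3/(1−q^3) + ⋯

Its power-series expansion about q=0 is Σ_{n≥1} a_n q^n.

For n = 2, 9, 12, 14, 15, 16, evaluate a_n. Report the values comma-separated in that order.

d|2:{2,1}  Σf=1+1=2
[q^9] f(1)=1,f(3)=1,f(9)=1 ⇒ 3
q^12  k|12↦f(k): 12:1 6:1 4:1 3:1 2:1 1:1  a_12=6
q^14  k|14↦f(k): 14:1 7:1 2:1 1:1  a_14=4
q^15  k|15↦f(k): 15:1 5:1 3:1 1:1  a_15=4
[q^16] f(16)=1,f(8)=1,f(4)=1,f(2)=1,f(1)=1 ⇒ 5

2, 3, 6, 4, 4, 5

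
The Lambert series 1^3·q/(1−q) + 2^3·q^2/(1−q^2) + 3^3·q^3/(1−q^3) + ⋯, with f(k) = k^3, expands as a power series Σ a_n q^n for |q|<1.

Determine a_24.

[q^24] f(1)=1,f(2)=8,f(3)=27,f(4)=64,f(6)=216,f(8)=512,f(12)=1728,f(24)=13824 ⇒ 16380

a_24 = 16380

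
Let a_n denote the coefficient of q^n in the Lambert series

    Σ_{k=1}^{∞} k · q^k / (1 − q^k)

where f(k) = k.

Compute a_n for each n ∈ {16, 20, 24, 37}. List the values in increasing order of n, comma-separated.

31, 42, 60, 38

[q^16] f(1)=1,f(2)=2,f(4)=4,f(8)=8,f(16)=16 ⇒ 31
q^20  k|20↦f(k): 1:1 2:2 4:4 5:5 10:10 20:20  a_20=42
d|24:{24,12,8,6,4,3,2,1}  Σf=24+12+8+6+4+3+2+1=60
[q^37] f(37)=37,f(1)=1 ⇒ 38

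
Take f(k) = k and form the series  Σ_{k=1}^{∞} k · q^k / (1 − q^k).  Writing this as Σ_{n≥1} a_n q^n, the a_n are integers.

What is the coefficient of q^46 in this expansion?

a_46 = 72

q^46  k|46↦f(k): 46:46 23:23 2:2 1:1  a_46=72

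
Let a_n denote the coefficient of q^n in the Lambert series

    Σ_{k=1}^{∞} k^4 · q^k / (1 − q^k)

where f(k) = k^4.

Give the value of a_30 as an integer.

a_30 = 872644

d|30:{30,15,10,6,5,3,2,1}  Σf=810000+50625+10000+1296+625+81+16+1=872644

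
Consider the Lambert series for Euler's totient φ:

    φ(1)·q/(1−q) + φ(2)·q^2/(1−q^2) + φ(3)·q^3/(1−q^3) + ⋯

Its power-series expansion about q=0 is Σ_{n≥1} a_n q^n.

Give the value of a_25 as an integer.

d|25:{1,5,25}  Σφ=1+4+20=25

a_25 = 25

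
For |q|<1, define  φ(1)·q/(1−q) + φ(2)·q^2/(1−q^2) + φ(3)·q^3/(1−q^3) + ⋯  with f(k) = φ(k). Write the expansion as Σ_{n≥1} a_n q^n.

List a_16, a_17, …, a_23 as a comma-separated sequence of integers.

[q^16] φ(16)=8,φ(8)=4,φ(4)=2,φ(2)=1,φ(1)=1 ⇒ 16
[q^17] φ(1)=1,φ(17)=16 ⇒ 17
q^18  k|18↦φ(k): 1:1 2:1 3:2 6:2 9:6 18:6  a_18=18
d|19:{1,19}  Σφ=1+18=19
n=20: 1·20 2·10 4·5 5·4 10·2 20·1  φ→[1+1+2+4+4+8]=20
n=21: 1·21 3·7 7·3 21·1  φ→[1+2+6+12]=21
[q^22] φ(1)=1,φ(2)=1,φ(11)=10,φ(22)=10 ⇒ 22
n=23: 23·1 1·23  φ→[22+1]=23

16, 17, 18, 19, 20, 21, 22, 23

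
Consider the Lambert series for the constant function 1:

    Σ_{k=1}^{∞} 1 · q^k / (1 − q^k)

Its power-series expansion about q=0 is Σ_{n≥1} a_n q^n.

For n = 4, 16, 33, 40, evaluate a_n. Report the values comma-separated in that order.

n=4: 1·4 2·2 4·1  f→[1+1+1]=3
d|16:{16,8,4,2,1}  Σf=1+1+1+1+1=5
[q^33] f(1)=1,f(3)=1,f(11)=1,f(33)=1 ⇒ 4
d|40:{1,2,4,5,8,10,20,40}  Σf=1+1+1+1+1+1+1+1=8

3, 5, 4, 8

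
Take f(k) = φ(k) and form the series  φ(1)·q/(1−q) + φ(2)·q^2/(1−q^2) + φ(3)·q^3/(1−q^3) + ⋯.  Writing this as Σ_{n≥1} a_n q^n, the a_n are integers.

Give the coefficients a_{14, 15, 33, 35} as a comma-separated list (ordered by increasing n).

[q^14] φ(14)=6,φ(7)=6,φ(2)=1,φ(1)=1 ⇒ 14
q^15  k|15↦φ(k): 15:8 5:4 3:2 1:1  a_15=15
d|33:{1,3,11,33}  Σφ=1+2+10+20=33
[q^35] φ(1)=1,φ(5)=4,φ(7)=6,φ(35)=24 ⇒ 35

14, 15, 33, 35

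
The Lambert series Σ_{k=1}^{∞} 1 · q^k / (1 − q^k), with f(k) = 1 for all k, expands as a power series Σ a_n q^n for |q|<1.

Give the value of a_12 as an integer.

n=12: 1·12 2·6 3·4 4·3 6·2 12·1  f→[1+1+1+1+1+1]=6

a_12 = 6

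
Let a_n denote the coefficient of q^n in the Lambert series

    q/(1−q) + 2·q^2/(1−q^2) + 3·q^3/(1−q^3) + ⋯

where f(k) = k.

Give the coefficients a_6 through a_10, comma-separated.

12, 8, 15, 13, 18

[q^6] f(1)=1,f(2)=2,f(3)=3,f(6)=6 ⇒ 12
[q^7] f(1)=1,f(7)=7 ⇒ 8
[q^8] f(8)=8,f(4)=4,f(2)=2,f(1)=1 ⇒ 15
[q^9] f(1)=1,f(3)=3,f(9)=9 ⇒ 13
n=10: 1·10 2·5 5·2 10·1  f→[1+2+5+10]=18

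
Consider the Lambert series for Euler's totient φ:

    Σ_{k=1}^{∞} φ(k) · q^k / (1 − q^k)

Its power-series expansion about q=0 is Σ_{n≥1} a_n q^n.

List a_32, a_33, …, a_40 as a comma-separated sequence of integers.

n=32: 32·1 16·2 8·4 4·8 2·16 1·32  φ→[16+8+4+2+1+1]=32
[q^33] φ(1)=1,φ(3)=2,φ(11)=10,φ(33)=20 ⇒ 33
[q^34] φ(1)=1,φ(2)=1,φ(17)=16,φ(34)=16 ⇒ 34
q^35  k|35↦φ(k): 1:1 5:4 7:6 35:24  a_35=35
[q^36] φ(36)=12,φ(18)=6,φ(12)=4,φ(9)=6,φ(6)=2,φ(4)=2,φ(3)=2,φ(2)=1,φ(1)=1 ⇒ 36
n=37: 1·37 37·1  φ→[1+36]=37
[q^38] φ(38)=18,φ(19)=18,φ(2)=1,φ(1)=1 ⇒ 38
n=39: 1·39 3·13 13·3 39·1  φ→[1+2+12+24]=39
d|40:{1,2,4,5,8,10,20,40}  Σφ=1+1+2+4+4+4+8+16=40

32, 33, 34, 35, 36, 37, 38, 39, 40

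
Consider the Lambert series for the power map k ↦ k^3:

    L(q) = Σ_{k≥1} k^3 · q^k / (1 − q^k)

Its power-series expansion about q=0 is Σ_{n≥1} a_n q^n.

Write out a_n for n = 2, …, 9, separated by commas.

9, 28, 73, 126, 252, 344, 585, 757

n=2: 1·2 2·1  f→[1+8]=9
[q^3] f(3)=27,f(1)=1 ⇒ 28
[q^4] f(4)=64,f(2)=8,f(1)=1 ⇒ 73
[q^5] f(5)=125,f(1)=1 ⇒ 126
n=6: 6·1 3·2 2·3 1·6  f→[216+27+8+1]=252
q^7  k|7↦f(k): 1:1 7:343  a_7=344
q^8  k|8↦f(k): 1:1 2:8 4:64 8:512  a_8=585
[q^9] f(9)=729,f(3)=27,f(1)=1 ⇒ 757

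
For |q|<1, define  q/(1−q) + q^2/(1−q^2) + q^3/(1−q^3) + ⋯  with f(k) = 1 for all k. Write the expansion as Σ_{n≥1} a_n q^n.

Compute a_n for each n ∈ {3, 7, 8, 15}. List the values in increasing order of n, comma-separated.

d|3:{1,3}  Σf=1+1=2
n=7: 7·1 1·7  f→[1+1]=2
n=8: 1·8 2·4 4·2 8·1  f→[1+1+1+1]=4
q^15  k|15↦f(k): 15:1 5:1 3:1 1:1  a_15=4

2, 2, 4, 4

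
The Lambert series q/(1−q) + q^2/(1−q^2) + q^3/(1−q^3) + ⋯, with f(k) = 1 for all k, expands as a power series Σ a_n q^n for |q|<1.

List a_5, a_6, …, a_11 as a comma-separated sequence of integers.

2, 4, 2, 4, 3, 4, 2

n=5: 5·1 1·5  f→[1+1]=2
[q^6] f(6)=1,f(3)=1,f(2)=1,f(1)=1 ⇒ 4
n=7: 1·7 7·1  f→[1+1]=2
d|8:{1,2,4,8}  Σf=1+1+1+1=4
d|9:{1,3,9}  Σf=1+1+1=3
[q^10] f(1)=1,f(2)=1,f(5)=1,f(10)=1 ⇒ 4
[q^11] f(11)=1,f(1)=1 ⇒ 2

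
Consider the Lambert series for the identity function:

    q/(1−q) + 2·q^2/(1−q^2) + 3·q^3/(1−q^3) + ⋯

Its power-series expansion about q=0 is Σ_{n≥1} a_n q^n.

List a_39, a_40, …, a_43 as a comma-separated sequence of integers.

n=39: 39·1 13·3 3·13 1·39  f→[39+13+3+1]=56
[q^40] f(1)=1,f(2)=2,f(4)=4,f(5)=5,f(8)=8,f(10)=10,f(20)=20,f(40)=40 ⇒ 90
q^41  k|41↦f(k): 1:1 41:41  a_41=42
n=42: 42·1 21·2 14·3 7·6 6·7 3·14 2·21 1·42  f→[42+21+14+7+6+3+2+1]=96
d|43:{1,43}  Σf=1+43=44

56, 90, 42, 96, 44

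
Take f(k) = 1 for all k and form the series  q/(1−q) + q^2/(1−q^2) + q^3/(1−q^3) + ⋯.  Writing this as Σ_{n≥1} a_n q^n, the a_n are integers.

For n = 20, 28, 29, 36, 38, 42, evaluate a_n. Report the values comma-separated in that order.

n=20: 20·1 10·2 5·4 4·5 2·10 1·20  f→[1+1+1+1+1+1]=6
d|28:{1,2,4,7,14,28}  Σf=1+1+1+1+1+1=6
[q^29] f(1)=1,f(29)=1 ⇒ 2
d|36:{1,2,3,4,6,9,12,18,36}  Σf=1+1+1+1+1+1+1+1+1=9
[q^38] f(38)=1,f(19)=1,f(2)=1,f(1)=1 ⇒ 4
n=42: 1·42 2·21 3·14 6·7 7·6 14·3 21·2 42·1  f→[1+1+1+1+1+1+1+1]=8

6, 6, 2, 9, 4, 8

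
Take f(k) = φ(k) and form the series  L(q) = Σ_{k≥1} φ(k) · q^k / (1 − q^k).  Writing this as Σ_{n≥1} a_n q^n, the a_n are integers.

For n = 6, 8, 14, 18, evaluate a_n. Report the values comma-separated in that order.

n=6: 6·1 3·2 2·3 1·6  φ→[2+2+1+1]=6
d|8:{1,2,4,8}  Σφ=1+1+2+4=8
[q^14] φ(1)=1,φ(2)=1,φ(7)=6,φ(14)=6 ⇒ 14
q^18  k|18↦φ(k): 1:1 2:1 3:2 6:2 9:6 18:6  a_18=18

6, 8, 14, 18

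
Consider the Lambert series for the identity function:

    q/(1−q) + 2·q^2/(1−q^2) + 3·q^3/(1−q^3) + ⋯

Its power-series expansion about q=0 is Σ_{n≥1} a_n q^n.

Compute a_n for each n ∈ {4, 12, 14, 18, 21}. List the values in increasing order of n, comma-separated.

n=4: 4·1 2·2 1·4  f→[4+2+1]=7
[q^12] f(12)=12,f(6)=6,f(4)=4,f(3)=3,f(2)=2,f(1)=1 ⇒ 28
d|14:{1,2,7,14}  Σf=1+2+7+14=24
n=18: 18·1 9·2 6·3 3·6 2·9 1·18  f→[18+9+6+3+2+1]=39
d|21:{1,3,7,21}  Σf=1+3+7+21=32

7, 28, 24, 39, 32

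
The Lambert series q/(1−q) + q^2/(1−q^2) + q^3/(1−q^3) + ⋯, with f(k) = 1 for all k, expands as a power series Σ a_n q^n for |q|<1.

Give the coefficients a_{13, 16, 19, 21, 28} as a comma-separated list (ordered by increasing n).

2, 5, 2, 4, 6

[q^13] f(1)=1,f(13)=1 ⇒ 2
n=16: 16·1 8·2 4·4 2·8 1·16  f→[1+1+1+1+1]=5
q^19  k|19↦f(k): 19:1 1:1  a_19=2
[q^21] f(21)=1,f(7)=1,f(3)=1,f(1)=1 ⇒ 4
[q^28] f(28)=1,f(14)=1,f(7)=1,f(4)=1,f(2)=1,f(1)=1 ⇒ 6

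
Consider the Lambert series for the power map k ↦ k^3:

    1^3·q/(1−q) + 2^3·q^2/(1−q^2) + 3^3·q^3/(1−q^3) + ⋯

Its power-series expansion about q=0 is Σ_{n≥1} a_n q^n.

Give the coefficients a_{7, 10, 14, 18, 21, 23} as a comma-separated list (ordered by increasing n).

344, 1134, 3096, 6813, 9632, 12168

n=7: 1·7 7·1  f→[1+343]=344
q^10  k|10↦f(k): 1:1 2:8 5:125 10:1000  a_10=1134
d|14:{14,7,2,1}  Σf=2744+343+8+1=3096
d|18:{18,9,6,3,2,1}  Σf=5832+729+216+27+8+1=6813
q^21  k|21↦f(k): 21:9261 7:343 3:27 1:1  a_21=9632
d|23:{1,23}  Σf=1+12167=12168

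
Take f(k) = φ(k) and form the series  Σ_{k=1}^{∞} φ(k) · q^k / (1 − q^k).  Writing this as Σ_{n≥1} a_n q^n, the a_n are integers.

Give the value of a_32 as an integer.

[q^32] φ(32)=16,φ(16)=8,φ(8)=4,φ(4)=2,φ(2)=1,φ(1)=1 ⇒ 32

a_32 = 32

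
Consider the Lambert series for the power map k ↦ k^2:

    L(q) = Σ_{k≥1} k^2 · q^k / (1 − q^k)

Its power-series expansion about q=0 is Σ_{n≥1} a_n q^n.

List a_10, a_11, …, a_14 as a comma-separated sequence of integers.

130, 122, 210, 170, 250

[q^10] f(10)=100,f(5)=25,f(2)=4,f(1)=1 ⇒ 130
[q^11] f(1)=1,f(11)=121 ⇒ 122
q^12  k|12↦f(k): 1:1 2:4 3:9 4:16 6:36 12:144  a_12=210
n=13: 13·1 1·13  f→[169+1]=170
n=14: 1·14 2·7 7·2 14·1  f→[1+4+49+196]=250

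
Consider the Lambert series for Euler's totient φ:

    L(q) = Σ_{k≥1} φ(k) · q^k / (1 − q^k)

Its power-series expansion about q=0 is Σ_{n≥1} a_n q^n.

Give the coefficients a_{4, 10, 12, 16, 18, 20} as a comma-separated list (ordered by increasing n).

n=4: 4·1 2·2 1·4  φ→[2+1+1]=4
[q^10] φ(10)=4,φ(5)=4,φ(2)=1,φ(1)=1 ⇒ 10
n=12: 12·1 6·2 4·3 3·4 2·6 1·12  φ→[4+2+2+2+1+1]=12
d|16:{1,2,4,8,16}  Σφ=1+1+2+4+8=16
d|18:{18,9,6,3,2,1}  Σφ=6+6+2+2+1+1=18
n=20: 1·20 2·10 4·5 5·4 10·2 20·1  φ→[1+1+2+4+4+8]=20

4, 10, 12, 16, 18, 20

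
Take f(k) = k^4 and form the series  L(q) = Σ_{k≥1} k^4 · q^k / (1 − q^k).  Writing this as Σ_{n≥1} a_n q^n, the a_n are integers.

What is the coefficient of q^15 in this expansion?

[q^15] f(1)=1,f(3)=81,f(5)=625,f(15)=50625 ⇒ 51332

a_15 = 51332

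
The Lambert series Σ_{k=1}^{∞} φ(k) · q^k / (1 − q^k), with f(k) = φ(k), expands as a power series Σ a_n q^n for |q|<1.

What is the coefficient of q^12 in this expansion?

q^12  k|12↦φ(k): 1:1 2:1 3:2 4:2 6:2 12:4  a_12=12

a_12 = 12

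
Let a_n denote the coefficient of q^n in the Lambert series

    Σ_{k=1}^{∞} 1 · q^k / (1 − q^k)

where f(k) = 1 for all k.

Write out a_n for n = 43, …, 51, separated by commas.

n=43: 43·1 1·43  f→[1+1]=2
n=44: 1·44 2·22 4·11 11·4 22·2 44·1  f→[1+1+1+1+1+1]=6
n=45: 45·1 15·3 9·5 5·9 3·15 1·45  f→[1+1+1+1+1+1]=6
q^46  k|46↦f(k): 1:1 2:1 23:1 46:1  a_46=4
q^47  k|47↦f(k): 47:1 1:1  a_47=2
[q^48] f(48)=1,f(24)=1,f(16)=1,f(12)=1,f(8)=1,f(6)=1,f(4)=1,f(3)=1,f(2)=1,f(1)=1 ⇒ 10
q^49  k|49↦f(k): 1:1 7:1 49:1  a_49=3
n=50: 50·1 25·2 10·5 5·10 2·25 1·50  f→[1+1+1+1+1+1]=6
q^51  k|51↦f(k): 1:1 3:1 17:1 51:1  a_51=4

2, 6, 6, 4, 2, 10, 3, 6, 4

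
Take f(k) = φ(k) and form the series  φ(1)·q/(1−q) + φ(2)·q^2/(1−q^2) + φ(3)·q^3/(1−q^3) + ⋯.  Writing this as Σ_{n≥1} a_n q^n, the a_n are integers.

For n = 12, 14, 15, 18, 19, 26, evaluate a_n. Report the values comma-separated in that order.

[q^12] φ(12)=4,φ(6)=2,φ(4)=2,φ(3)=2,φ(2)=1,φ(1)=1 ⇒ 12
d|14:{14,7,2,1}  Σφ=6+6+1+1=14
q^15  k|15↦φ(k): 15:8 5:4 3:2 1:1  a_15=15
[q^18] φ(18)=6,φ(9)=6,φ(6)=2,φ(3)=2,φ(2)=1,φ(1)=1 ⇒ 18
n=19: 1·19 19·1  φ→[1+18]=19
[q^26] φ(26)=12,φ(13)=12,φ(2)=1,φ(1)=1 ⇒ 26

12, 14, 15, 18, 19, 26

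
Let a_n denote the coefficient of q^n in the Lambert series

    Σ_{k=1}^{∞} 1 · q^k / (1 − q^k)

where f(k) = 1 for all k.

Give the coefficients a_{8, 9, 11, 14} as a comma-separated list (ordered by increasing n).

d|8:{8,4,2,1}  Σf=1+1+1+1=4
d|9:{9,3,1}  Σf=1+1+1=3
q^11  k|11↦f(k): 1:1 11:1  a_11=2
q^14  k|14↦f(k): 1:1 2:1 7:1 14:1  a_14=4

4, 3, 2, 4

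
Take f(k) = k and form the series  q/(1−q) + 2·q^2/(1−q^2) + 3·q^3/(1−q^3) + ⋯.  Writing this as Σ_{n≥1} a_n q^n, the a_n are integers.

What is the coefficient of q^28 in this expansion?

a_28 = 56

n=28: 28·1 14·2 7·4 4·7 2·14 1·28  f→[28+14+7+4+2+1]=56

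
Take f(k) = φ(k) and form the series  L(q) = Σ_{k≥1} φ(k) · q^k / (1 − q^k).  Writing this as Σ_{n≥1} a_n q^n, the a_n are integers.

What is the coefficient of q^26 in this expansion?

n=26: 1·26 2·13 13·2 26·1  φ→[1+1+12+12]=26

a_26 = 26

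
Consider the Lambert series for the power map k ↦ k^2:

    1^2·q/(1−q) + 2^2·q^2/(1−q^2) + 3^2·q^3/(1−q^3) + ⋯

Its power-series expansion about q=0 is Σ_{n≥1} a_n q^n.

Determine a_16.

d|16:{1,2,4,8,16}  Σf=1+4+16+64+256=341

a_16 = 341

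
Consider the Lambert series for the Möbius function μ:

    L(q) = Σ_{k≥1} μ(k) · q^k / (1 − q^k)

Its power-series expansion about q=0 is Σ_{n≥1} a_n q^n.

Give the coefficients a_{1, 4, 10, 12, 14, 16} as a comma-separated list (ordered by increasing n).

1, 0, 0, 0, 0, 0

d|1:{1}  Σμ=1=1
n=4: 4·1 2·2 1·4  μ→[0+(-1)+1]=0
d|10:{10,5,2,1}  Σμ=1+(-1)+(-1)+1=0
d|12:{12,6,4,3,2,1}  Σμ=0+1+0+(-1)+(-1)+1=0
q^14  k|14↦μ(k): 14:1 7:-1 2:-1 1:1  a_14=0
q^16  k|16↦μ(k): 1:1 2:-1 4:0 8:0 16:0  a_16=0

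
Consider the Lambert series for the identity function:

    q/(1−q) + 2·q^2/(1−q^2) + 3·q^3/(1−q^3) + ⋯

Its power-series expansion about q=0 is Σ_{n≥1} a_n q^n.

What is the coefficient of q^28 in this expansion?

q^28  k|28↦f(k): 1:1 2:2 4:4 7:7 14:14 28:28  a_28=56

a_28 = 56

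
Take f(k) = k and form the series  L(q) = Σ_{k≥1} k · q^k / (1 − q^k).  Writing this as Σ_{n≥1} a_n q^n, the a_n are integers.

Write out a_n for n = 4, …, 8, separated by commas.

d|4:{1,2,4}  Σf=1+2+4=7
q^5  k|5↦f(k): 5:5 1:1  a_5=6
n=6: 6·1 3·2 2·3 1·6  f→[6+3+2+1]=12
q^7  k|7↦f(k): 7:7 1:1  a_7=8
[q^8] f(1)=1,f(2)=2,f(4)=4,f(8)=8 ⇒ 15

7, 6, 12, 8, 15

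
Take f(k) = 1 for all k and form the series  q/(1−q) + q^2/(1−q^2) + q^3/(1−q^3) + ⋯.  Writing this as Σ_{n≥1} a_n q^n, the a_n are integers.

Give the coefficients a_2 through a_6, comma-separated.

2, 2, 3, 2, 4

q^2  k|2↦f(k): 1:1 2:1  a_2=2
q^3  k|3↦f(k): 3:1 1:1  a_3=2
q^4  k|4↦f(k): 1:1 2:1 4:1  a_4=3
n=5: 5·1 1·5  f→[1+1]=2
q^6  k|6↦f(k): 6:1 3:1 2:1 1:1  a_6=4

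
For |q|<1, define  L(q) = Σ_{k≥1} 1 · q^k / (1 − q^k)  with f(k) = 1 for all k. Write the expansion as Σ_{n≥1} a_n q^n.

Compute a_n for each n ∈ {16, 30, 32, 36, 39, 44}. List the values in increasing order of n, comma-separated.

5, 8, 6, 9, 4, 6

d|16:{1,2,4,8,16}  Σf=1+1+1+1+1=5
q^30  k|30↦f(k): 30:1 15:1 10:1 6:1 5:1 3:1 2:1 1:1  a_30=8
n=32: 32·1 16·2 8·4 4·8 2·16 1·32  f→[1+1+1+1+1+1]=6
[q^36] f(1)=1,f(2)=1,f(3)=1,f(4)=1,f(6)=1,f(9)=1,f(12)=1,f(18)=1,f(36)=1 ⇒ 9
d|39:{39,13,3,1}  Σf=1+1+1+1=4
d|44:{1,2,4,11,22,44}  Σf=1+1+1+1+1+1=6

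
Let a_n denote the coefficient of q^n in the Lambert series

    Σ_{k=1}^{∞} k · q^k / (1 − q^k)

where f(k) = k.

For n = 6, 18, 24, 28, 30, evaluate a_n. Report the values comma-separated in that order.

[q^6] f(1)=1,f(2)=2,f(3)=3,f(6)=6 ⇒ 12
[q^18] f(18)=18,f(9)=9,f(6)=6,f(3)=3,f(2)=2,f(1)=1 ⇒ 39
n=24: 1·24 2·12 3·8 4·6 6·4 8·3 12·2 24·1  f→[1+2+3+4+6+8+12+24]=60
q^28  k|28↦f(k): 28:28 14:14 7:7 4:4 2:2 1:1  a_28=56
q^30  k|30↦f(k): 30:30 15:15 10:10 6:6 5:5 3:3 2:2 1:1  a_30=72

12, 39, 60, 56, 72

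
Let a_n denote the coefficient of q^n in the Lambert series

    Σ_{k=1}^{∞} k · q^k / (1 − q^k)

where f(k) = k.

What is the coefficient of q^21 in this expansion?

d|21:{1,3,7,21}  Σf=1+3+7+21=32

a_21 = 32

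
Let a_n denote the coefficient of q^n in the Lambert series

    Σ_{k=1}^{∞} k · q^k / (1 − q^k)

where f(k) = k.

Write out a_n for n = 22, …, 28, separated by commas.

36, 24, 60, 31, 42, 40, 56

d|22:{1,2,11,22}  Σf=1+2+11+22=36
[q^23] f(23)=23,f(1)=1 ⇒ 24
n=24: 1·24 2·12 3·8 4·6 6·4 8·3 12·2 24·1  f→[1+2+3+4+6+8+12+24]=60
n=25: 1·25 5·5 25·1  f→[1+5+25]=31
q^26  k|26↦f(k): 26:26 13:13 2:2 1:1  a_26=42
[q^27] f(27)=27,f(9)=9,f(3)=3,f(1)=1 ⇒ 40
n=28: 1·28 2·14 4·7 7·4 14·2 28·1  f→[1+2+4+7+14+28]=56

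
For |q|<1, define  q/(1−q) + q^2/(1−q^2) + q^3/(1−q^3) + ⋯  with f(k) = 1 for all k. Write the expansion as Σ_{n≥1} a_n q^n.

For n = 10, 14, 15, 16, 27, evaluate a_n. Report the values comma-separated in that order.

n=10: 1·10 2·5 5·2 10·1  f→[1+1+1+1]=4
d|14:{1,2,7,14}  Σf=1+1+1+1=4
q^15  k|15↦f(k): 1:1 3:1 5:1 15:1  a_15=4
q^16  k|16↦f(k): 1:1 2:1 4:1 8:1 16:1  a_16=5
n=27: 27·1 9·3 3·9 1·27  f→[1+1+1+1]=4

4, 4, 4, 5, 4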